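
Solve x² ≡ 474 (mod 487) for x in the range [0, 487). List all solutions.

Since 487 ≡ 3 (mod 4), a square root of 474 is 474^((487+1)/4) = 474^122 mod 487.
Repeated squaring: 474^2≡169, 474^4≡315, 474^8≡364, 474^16≡32, 474^32≡50, 474^64≡65 (mod 487).
474^122 = 474^(64+32+16+8+2) ≡ 31 (mod 487).
Check: 31² = 961 ≡ 474 (mod 487). The two roots are 31 and 456.

31, 456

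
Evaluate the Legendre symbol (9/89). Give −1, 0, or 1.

Euler's criterion: (9/89) ≡ 9^44 (mod 89).
9^2 ≡ 81 (mod 89)
9^4 ≡ 64 (mod 89)
9^8 ≡ 2 (mod 89)
9^16 ≡ 4 (mod 89)
9^32 ≡ 16 (mod 89)
9^44 = 9^(32+8+4) ≡ 1 (mod 89).
Result is 1, so (9/89) = 1.

1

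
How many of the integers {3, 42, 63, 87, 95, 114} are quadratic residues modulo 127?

2

(3/127) = -1 → non-residue.
(42/127) = +1 → QR.
(63/127) = -1 → non-residue.
(87/127) = +1 → QR.
(95/127) = -1 → non-residue.
(114/127) = -1 → non-residue.
Total quadratic residues among the 6: 2.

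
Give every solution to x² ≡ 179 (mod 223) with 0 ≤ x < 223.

25, 198

Since 223 ≡ 3 (mod 4), a square root of 179 is 179^((223+1)/4) = 179^56 mod 223.
Repeated squaring: 179^2≡152, 179^4≡135, 179^8≡162, 179^16≡153, 179^32≡217 (mod 223).
179^56 = 179^(32+16+8) ≡ 25 (mod 223).
Check: 25² = 625 ≡ 179 (mod 223). The two roots are 25 and 198.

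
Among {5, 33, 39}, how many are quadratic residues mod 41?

3

(5/41) = +1 → QR.
(33/41) = +1 → QR.
(39/41) = +1 → QR.
Total quadratic residues among the 3: 3.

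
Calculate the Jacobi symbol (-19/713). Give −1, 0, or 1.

-1

First reduce: -19 ≡ 694 (mod 713).
Pull out 2: since 713 ≡ 1 (mod 8), (2/713) = +1.
Reciprocity: 347 ≡ 3 and 713 ≡ 1 (mod 4), so (347/713) = +(713/347).
Reduce top mod 347: now compute (19/347).
Reciprocity: 19 ≡ 3 and 347 ≡ 3 (mod 4), so (19/347) = −(347/19).
Reduce top mod 19: now compute (5/19).
Reciprocity: 5 ≡ 1 and 19 ≡ 3 (mod 4), so (5/19) = +(19/5).
Reduce top mod 5: now compute (4/5).
Pull out 2^2: since 5 ≡ 5 (mod 8), (2/5) = -1, so (2/5)^2 = +1.
Reached (1/5) = 1. Collecting the sign flips along the way, the symbol is -1.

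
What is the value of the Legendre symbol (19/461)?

1

Reciprocity: 19 ≡ 3 and 461 ≡ 1 (mod 4), so (19/461) = +(461/19).
Reduce top mod 19: now compute (5/19).
Reciprocity: 5 ≡ 1 and 19 ≡ 3 (mod 4), so (5/19) = +(19/5).
Reduce top mod 5: now compute (4/5).
Pull out 2^2: since 5 ≡ 5 (mod 8), (2/5) = -1, so (2/5)^2 = +1.
Reached (1/5) = 1. Collecting the sign flips along the way, the symbol is +1.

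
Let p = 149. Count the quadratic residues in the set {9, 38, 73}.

2

(9/149) = +1 → QR.
(38/149) = -1 → non-residue.
(73/149) = +1 → QR.
Total quadratic residues among the 3: 2.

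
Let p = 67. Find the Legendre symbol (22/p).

1

Euler's criterion: (22/67) ≡ 22^33 (mod 67).
22^2 ≡ 15 (mod 67)
22^4 ≡ 24 (mod 67)
22^8 ≡ 40 (mod 67)
22^16 ≡ 59 (mod 67)
22^32 ≡ 64 (mod 67)
22^33 = 22^(32+1) ≡ 1 (mod 67).
Result is 1, so (22/67) = 1.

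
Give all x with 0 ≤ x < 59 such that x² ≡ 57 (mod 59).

23, 36

Since 59 ≡ 3 (mod 4), a square root of 57 is 57^((59+1)/4) = 57^15 mod 59.
Repeated squaring: 57^2≡4, 57^4≡16, 57^8≡20 (mod 59).
57^15 = 57^(8+4+2+1) ≡ 36 (mod 59).
Check: 36² = 1296 ≡ 57 (mod 59). The two roots are 23 and 36.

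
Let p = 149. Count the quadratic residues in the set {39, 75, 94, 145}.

2

(39/149) = +1 → QR.
(75/149) = -1 → non-residue.
(94/149) = -1 → non-residue.
(145/149) = +1 → QR.
Total quadratic residues among the 4: 2.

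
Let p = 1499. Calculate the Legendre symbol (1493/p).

1

Reciprocity: 1493 ≡ 1 and 1499 ≡ 3 (mod 4), so (1493/1499) = +(1499/1493).
Reduce top mod 1493: now compute (6/1493).
Pull out 2: since 1493 ≡ 5 (mod 8), (2/1493) = -1.
Reciprocity: 3 ≡ 3 and 1493 ≡ 1 (mod 4), so (3/1493) = +(1493/3).
Reduce top mod 3: now compute (2/3).
Pull out 2: since 3 ≡ 3 (mod 8), (2/3) = -1.
Reached (1/3) = 1. Collecting the sign flips along the way, the symbol is +1.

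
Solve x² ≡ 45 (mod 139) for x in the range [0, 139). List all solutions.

Since 139 ≡ 3 (mod 4), a square root of 45 is 45^((139+1)/4) = 45^35 mod 139.
Repeated squaring: 45^2≡79, 45^4≡125, 45^8≡57, 45^16≡52, 45^32≡63 (mod 139).
45^35 = 45^(32+2+1) ≡ 36 (mod 139).
Check: 36² = 1296 ≡ 45 (mod 139). The two roots are 36 and 103.

36, 103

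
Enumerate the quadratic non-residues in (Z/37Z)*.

2,5,6,8,13,14,15,17,18,19,20,22,23,24,29,31,32,35

Square k = 1,…,18 (k and 37−k give the same square):
1²=1, 2²=4, 3²=9, 4²=16, 5²=25, 6²=36, 7²≡12, 8²≡27, 9²≡7, 10²≡26, 11²≡10, 12²≡33, 13²≡21, 14²≡11, 15²≡3, 16²≡34, 17²≡30, 18²≡28 (mod 37).
The residues are {1, 3, 4, 7, 9, 10, 11, 12, 16, 21, 25, 26, 27, 28, 30, 33, 34, 36}; the non-residues are the remaining 18 nonzero classes.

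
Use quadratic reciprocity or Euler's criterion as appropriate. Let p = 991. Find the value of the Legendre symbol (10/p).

Pull out 2: since 991 ≡ 7 (mod 8), (2/991) = +1.
Reciprocity: 5 ≡ 1 and 991 ≡ 3 (mod 4), so (5/991) = +(991/5).
Reduce top mod 5: now compute (1/5).
Reached (1/5) = 1. Collecting the sign flips along the way, the symbol is +1.

1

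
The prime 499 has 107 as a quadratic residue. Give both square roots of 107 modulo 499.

Since 499 ≡ 3 (mod 4), a square root of 107 is 107^((499+1)/4) = 107^125 mod 499.
Repeated squaring: 107^2≡471, 107^4≡285, 107^8≡387, 107^16≡69, 107^32≡270, 107^64≡46 (mod 499).
107^125 = 107^(64+32+16+8+4+1) ≡ 439 (mod 499).
Check: 439² = 192721 ≡ 107 (mod 499). The two roots are 60 and 439.

60, 439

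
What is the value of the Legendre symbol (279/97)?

1

First reduce: 279 ≡ 85 (mod 97).
Reciprocity: 85 ≡ 1 and 97 ≡ 1 (mod 4), so (85/97) = +(97/85).
Reduce top mod 85: now compute (12/85).
Pull out 2^2: since 85 ≡ 5 (mod 8), (2/85) = -1, so (2/85)^2 = +1.
Reciprocity: 3 ≡ 3 and 85 ≡ 1 (mod 4), so (3/85) = +(85/3).
Reduce top mod 3: now compute (1/3).
Reached (1/3) = 1. Collecting the sign flips along the way, the symbol is +1.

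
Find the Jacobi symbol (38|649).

Pull out 2: since 649 ≡ 1 (mod 8), (2/649) = +1.
Reciprocity: 19 ≡ 3 and 649 ≡ 1 (mod 4), so (19/649) = +(649/19).
Reduce top mod 19: now compute (3/19).
Reciprocity: 3 ≡ 3 and 19 ≡ 3 (mod 4), so (3/19) = −(19/3).
Reduce top mod 3: now compute (1/3).
Reached (1/3) = 1. Collecting the sign flips along the way, the symbol is -1.

-1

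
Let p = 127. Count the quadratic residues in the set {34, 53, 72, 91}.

(34/127) = +1 → QR.
(53/127) = -1 → non-residue.
(72/127) = +1 → QR.
(91/127) = -1 → non-residue.
Total quadratic residues among the 4: 2.

2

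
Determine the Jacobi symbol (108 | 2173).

Pull out 2^2: since 2173 ≡ 5 (mod 8), (2/2173) = -1, so (2/2173)^2 = +1.
Reciprocity: 27 ≡ 3 and 2173 ≡ 1 (mod 4), so (27/2173) = +(2173/27).
Reduce top mod 27: now compute (13/27).
Reciprocity: 13 ≡ 1 and 27 ≡ 3 (mod 4), so (13/27) = +(27/13).
Reduce top mod 13: now compute (1/13).
Reached (1/13) = 1. Collecting the sign flips along the way, the symbol is +1.

1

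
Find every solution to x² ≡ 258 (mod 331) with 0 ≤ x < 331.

143, 188

Since 331 ≡ 3 (mod 4), a square root of 258 is 258^((331+1)/4) = 258^83 mod 331.
Repeated squaring: 258^2≡33, 258^4≡96, 258^8≡279, 258^16≡56, 258^32≡157, 258^64≡155 (mod 331).
258^83 = 258^(64+16+2+1) ≡ 143 (mod 331).
Check: 143² = 20449 ≡ 258 (mod 331). The two roots are 143 and 188.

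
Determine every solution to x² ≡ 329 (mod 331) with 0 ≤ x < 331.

75, 256

Since 331 ≡ 3 (mod 4), a square root of 329 is 329^((331+1)/4) = 329^83 mod 331.
Repeated squaring: 329^2≡4, 329^4≡16, 329^8≡256, 329^16≡329, 329^32≡4, 329^64≡16 (mod 331).
329^83 = 329^(64+16+2+1) ≡ 256 (mod 331).
Check: 256² = 65536 ≡ 329 (mod 331). The two roots are 75 and 256.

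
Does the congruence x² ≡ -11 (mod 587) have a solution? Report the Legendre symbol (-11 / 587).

Euler's criterion: (-11/587) ≡ 576^293 (mod 587).
576^2 ≡ 121 (mod 587)
576^4 ≡ 553 (mod 587)
576^8 ≡ 569 (mod 587)
576^16 ≡ 324 (mod 587)
576^32 ≡ 490 (mod 587)
576^64 ≡ 17 (mod 587)
576^128 ≡ 289 (mod 587)
576^256 ≡ 167 (mod 587)
576^293 = 576^(256+32+4+1) ≡ 1 (mod 587).
Result is 1, so (-11/587) = 1.

1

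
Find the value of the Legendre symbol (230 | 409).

1

Euler's criterion: (230/409) ≡ 230^204 (mod 409).
230^2 ≡ 139 (mod 409)
230^4 ≡ 98 (mod 409)
230^8 ≡ 197 (mod 409)
230^16 ≡ 363 (mod 409)
230^32 ≡ 71 (mod 409)
230^64 ≡ 133 (mod 409)
230^128 ≡ 102 (mod 409)
230^204 = 230^(128+64+8+4) ≡ 1 (mod 409).
Result is 1, so (230/409) = 1.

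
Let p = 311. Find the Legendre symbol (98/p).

Pull out 2: since 311 ≡ 7 (mod 8), (2/311) = +1.
Reciprocity: 49 ≡ 1 and 311 ≡ 3 (mod 4), so (49/311) = +(311/49).
Reduce top mod 49: now compute (17/49).
Reciprocity: 17 ≡ 1 and 49 ≡ 1 (mod 4), so (17/49) = +(49/17).
Reduce top mod 17: now compute (15/17).
Reciprocity: 15 ≡ 3 and 17 ≡ 1 (mod 4), so (15/17) = +(17/15).
Reduce top mod 15: now compute (2/15).
Pull out 2: since 15 ≡ 7 (mod 8), (2/15) = +1.
Reached (1/15) = 1. Collecting the sign flips along the way, the symbol is +1.

1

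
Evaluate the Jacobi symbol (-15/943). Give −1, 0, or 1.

First reduce: -15 ≡ 928 (mod 943).
Pull out 2^5: since 943 ≡ 7 (mod 8), (2/943) = +1, so (2/943)^5 = +1.
Reciprocity: 29 ≡ 1 and 943 ≡ 3 (mod 4), so (29/943) = +(943/29).
Reduce top mod 29: now compute (15/29).
Reciprocity: 15 ≡ 3 and 29 ≡ 1 (mod 4), so (15/29) = +(29/15).
Reduce top mod 15: now compute (14/15).
Pull out 2: since 15 ≡ 7 (mod 8), (2/15) = +1.
Reciprocity: 7 ≡ 3 and 15 ≡ 3 (mod 4), so (7/15) = −(15/7).
Reduce top mod 7: now compute (1/7).
Reached (1/7) = 1. Collecting the sign flips along the way, the symbol is -1.

-1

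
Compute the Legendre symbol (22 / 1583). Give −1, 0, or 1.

1

Pull out 2: since 1583 ≡ 7 (mod 8), (2/1583) = +1.
Reciprocity: 11 ≡ 3 and 1583 ≡ 3 (mod 4), so (11/1583) = −(1583/11).
Reduce top mod 11: now compute (10/11).
Pull out 2: since 11 ≡ 3 (mod 8), (2/11) = -1.
Reciprocity: 5 ≡ 1 and 11 ≡ 3 (mod 4), so (5/11) = +(11/5).
Reduce top mod 5: now compute (1/5).
Reached (1/5) = 1. Collecting the sign flips along the way, the symbol is +1.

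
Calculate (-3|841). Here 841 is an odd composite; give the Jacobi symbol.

First reduce: -3 ≡ 838 (mod 841).
Pull out 2: since 841 ≡ 1 (mod 8), (2/841) = +1.
Reciprocity: 419 ≡ 3 and 841 ≡ 1 (mod 4), so (419/841) = +(841/419).
Reduce top mod 419: now compute (3/419).
Reciprocity: 3 ≡ 3 and 419 ≡ 3 (mod 4), so (3/419) = −(419/3).
Reduce top mod 3: now compute (2/3).
Pull out 2: since 3 ≡ 3 (mod 8), (2/3) = -1.
Reached (1/3) = 1. Collecting the sign flips along the way, the symbol is +1.

1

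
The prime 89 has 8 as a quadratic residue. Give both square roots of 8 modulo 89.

39, 50

89 ≡ 1 (mod 4), so we find a root by search.
Trying successive values, 39² = 1521 ≡ 8 (mod 89). The other root is 89 − 39 = 50.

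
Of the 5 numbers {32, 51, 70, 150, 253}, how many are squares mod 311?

(32/311) = +1 → QR.
(51/311) = -1 → non-residue.
(70/311) = +1 → QR.
(150/311) = +1 → QR.
(253/311) = +1 → QR.
Total quadratic residues among the 5: 4.

4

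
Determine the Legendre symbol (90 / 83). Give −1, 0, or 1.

1

Euler's criterion: (90/83) ≡ 7^41 (mod 83).
7^2 ≡ 49 (mod 83)
7^4 ≡ 77 (mod 83)
7^8 ≡ 36 (mod 83)
7^16 ≡ 51 (mod 83)
7^32 ≡ 28 (mod 83)
7^41 = 7^(32+8+1) ≡ 1 (mod 83).
Result is 1, so (90/83) = 1.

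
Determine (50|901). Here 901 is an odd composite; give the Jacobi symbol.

Pull out 2: since 901 ≡ 5 (mod 8), (2/901) = -1.
Reciprocity: 25 ≡ 1 and 901 ≡ 1 (mod 4), so (25/901) = +(901/25).
Reduce top mod 25: now compute (1/25).
Reached (1/25) = 1. Collecting the sign flips along the way, the symbol is -1.

-1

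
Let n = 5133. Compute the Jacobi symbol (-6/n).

0

First reduce: -6 ≡ 5127 (mod 5133).
Reciprocity: 5127 ≡ 3 and 5133 ≡ 1 (mod 4), so (5127/5133) = +(5133/5127).
Reduce top mod 5127: now compute (6/5127).
Pull out 2: since 5127 ≡ 7 (mod 8), (2/5127) = +1.
Reciprocity: 3 ≡ 3 and 5127 ≡ 3 (mod 4), so (3/5127) = −(5127/3).
Reduce top mod 3: now compute (0/3).
Top reduces to 0: gcd > 1, so the symbol is 0.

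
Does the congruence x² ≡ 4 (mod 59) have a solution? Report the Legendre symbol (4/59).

1

Pull out 2^2: since 59 ≡ 3 (mod 8), (2/59) = -1, so (2/59)^2 = +1.
Reached (1/59) = 1. Collecting the sign flips along the way, the symbol is +1.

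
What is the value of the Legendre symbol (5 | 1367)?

-1

Reciprocity: 5 ≡ 1 and 1367 ≡ 3 (mod 4), so (5/1367) = +(1367/5).
Reduce top mod 5: now compute (2/5).
Pull out 2: since 5 ≡ 5 (mod 8), (2/5) = -1.
Reached (1/5) = 1. Collecting the sign flips along the way, the symbol is -1.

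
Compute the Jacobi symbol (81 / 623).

Reciprocity: 81 ≡ 1 and 623 ≡ 3 (mod 4), so (81/623) = +(623/81).
Reduce top mod 81: now compute (56/81).
Pull out 2^3: since 81 ≡ 1 (mod 8), (2/81) = +1, so (2/81)^3 = +1.
Reciprocity: 7 ≡ 3 and 81 ≡ 1 (mod 4), so (7/81) = +(81/7).
Reduce top mod 7: now compute (4/7).
Pull out 2^2: since 7 ≡ 7 (mod 8), (2/7) = +1, so (2/7)^2 = +1.
Reached (1/7) = 1. Collecting the sign flips along the way, the symbol is +1.

1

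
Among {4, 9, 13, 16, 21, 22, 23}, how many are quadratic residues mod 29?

(4/29) = +1 → QR.
(9/29) = +1 → QR.
(13/29) = +1 → QR.
(16/29) = +1 → QR.
(21/29) = -1 → non-residue.
(22/29) = +1 → QR.
(23/29) = +1 → QR.
Total quadratic residues among the 7: 6.

6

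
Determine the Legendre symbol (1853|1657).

First reduce: 1853 ≡ 196 (mod 1657).
Pull out 2^2: since 1657 ≡ 1 (mod 8), (2/1657) = +1, so (2/1657)^2 = +1.
Reciprocity: 49 ≡ 1 and 1657 ≡ 1 (mod 4), so (49/1657) = +(1657/49).
Reduce top mod 49: now compute (40/49).
Pull out 2^3: since 49 ≡ 1 (mod 8), (2/49) = +1, so (2/49)^3 = +1.
Reciprocity: 5 ≡ 1 and 49 ≡ 1 (mod 4), so (5/49) = +(49/5).
Reduce top mod 5: now compute (4/5).
Pull out 2^2: since 5 ≡ 5 (mod 8), (2/5) = -1, so (2/5)^2 = +1.
Reached (1/5) = 1. Collecting the sign flips along the way, the symbol is +1.

1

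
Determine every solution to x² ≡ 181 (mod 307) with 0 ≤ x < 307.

Since 307 ≡ 3 (mod 4), a square root of 181 is 181^((307+1)/4) = 181^77 mod 307.
Repeated squaring: 181^2≡219, 181^4≡69, 181^8≡156, 181^16≡83, 181^32≡135, 181^64≡112 (mod 307).
181^77 = 181^(64+8+4+1) ≡ 190 (mod 307).
Check: 190² = 36100 ≡ 181 (mod 307). The two roots are 117 and 190.

117, 190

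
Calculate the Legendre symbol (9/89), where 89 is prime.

1

Euler's criterion: (9/89) ≡ 9^44 (mod 89).
9^2 ≡ 81 (mod 89)
9^4 ≡ 64 (mod 89)
9^8 ≡ 2 (mod 89)
9^16 ≡ 4 (mod 89)
9^32 ≡ 16 (mod 89)
9^44 = 9^(32+8+4) ≡ 1 (mod 89).
Result is 1, so (9/89) = 1.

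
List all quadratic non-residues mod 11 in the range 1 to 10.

Square k = 1,…,5 (k and 11−k give the same square):
1²=1, 2²=4, 3²=9, 4²≡5, 5²≡3 (mod 11).
The residues are {1, 3, 4, 5, 9}; the non-residues are the remaining 5 nonzero classes.

2, 6, 7, 8, 10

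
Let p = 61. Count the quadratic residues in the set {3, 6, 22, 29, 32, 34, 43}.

(3/61) = +1 → QR.
(6/61) = -1 → non-residue.
(22/61) = +1 → QR.
(29/61) = -1 → non-residue.
(32/61) = -1 → non-residue.
(34/61) = +1 → QR.
(43/61) = -1 → non-residue.
Total quadratic residues among the 7: 3.

3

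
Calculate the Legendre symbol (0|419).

0

Top reduces to 0: gcd > 1, so the symbol is 0.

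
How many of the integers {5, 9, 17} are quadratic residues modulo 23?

1

(5/23) = -1 → non-residue.
(9/23) = +1 → QR.
(17/23) = -1 → non-residue.
Total quadratic residues among the 3: 1.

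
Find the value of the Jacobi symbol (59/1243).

Reciprocity: 59 ≡ 3 and 1243 ≡ 3 (mod 4), so (59/1243) = −(1243/59).
Reduce top mod 59: now compute (4/59).
Pull out 2^2: since 59 ≡ 3 (mod 8), (2/59) = -1, so (2/59)^2 = +1.
Reached (1/59) = 1. Collecting the sign flips along the way, the symbol is -1.

-1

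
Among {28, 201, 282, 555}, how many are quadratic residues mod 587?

(28/587) = +1 → QR.
(201/587) = +1 → QR.
(282/587) = -1 → non-residue.
(555/587) = +1 → QR.
Total quadratic residues among the 4: 3.

3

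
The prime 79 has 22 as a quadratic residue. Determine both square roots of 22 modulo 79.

38, 41

Since 79 ≡ 3 (mod 4), a square root of 22 is 22^((79+1)/4) = 22^20 mod 79.
Repeated squaring: 22^2≡10, 22^4≡21, 22^8≡46, 22^16≡62 (mod 79).
22^20 = 22^(16+4) ≡ 38 (mod 79).
Check: 38² = 1444 ≡ 22 (mod 79). The two roots are 38 and 41.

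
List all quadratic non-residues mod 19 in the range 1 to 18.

Square k = 1,…,9 (k and 19−k give the same square):
1²=1, 2²=4, 3²=9, 4²=16, 5²≡6, 6²≡17, 7²≡11, 8²≡7, 9²≡5 (mod 19).
The residues are {1, 4, 5, 6, 7, 9, 11, 16, 17}; the non-residues are the remaining 9 nonzero classes.

2,3,8,10,12,13,14,15,18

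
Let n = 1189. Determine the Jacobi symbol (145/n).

0

Reciprocity: 145 ≡ 1 and 1189 ≡ 1 (mod 4), so (145/1189) = +(1189/145).
Reduce top mod 145: now compute (29/145).
Reciprocity: 29 ≡ 1 and 145 ≡ 1 (mod 4), so (29/145) = +(145/29).
Reduce top mod 29: now compute (0/29).
Top reduces to 0: gcd > 1, so the symbol is 0.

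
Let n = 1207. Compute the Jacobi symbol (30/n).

Pull out 2: since 1207 ≡ 7 (mod 8), (2/1207) = +1.
Reciprocity: 15 ≡ 3 and 1207 ≡ 3 (mod 4), so (15/1207) = −(1207/15).
Reduce top mod 15: now compute (7/15).
Reciprocity: 7 ≡ 3 and 15 ≡ 3 (mod 4), so (7/15) = −(15/7).
Reduce top mod 7: now compute (1/7).
Reached (1/7) = 1. Collecting the sign flips along the way, the symbol is +1.

1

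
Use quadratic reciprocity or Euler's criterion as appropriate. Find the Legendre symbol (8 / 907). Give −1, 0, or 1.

Euler's criterion: (8/907) ≡ 8^453 (mod 907).
8^2 ≡ 64 (mod 907)
8^4 ≡ 468 (mod 907)
8^8 ≡ 437 (mod 907)
8^16 ≡ 499 (mod 907)
8^32 ≡ 483 (mod 907)
8^64 ≡ 190 (mod 907)
8^128 ≡ 727 (mod 907)
8^256 ≡ 655 (mod 907)
8^453 = 8^(256+128+64+4+1) ≡ 906 (mod 907).
Result is 906 ≡ −1, so (8/907) = −1.

-1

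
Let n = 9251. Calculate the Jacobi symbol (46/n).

Pull out 2: since 9251 ≡ 3 (mod 8), (2/9251) = -1.
Reciprocity: 23 ≡ 3 and 9251 ≡ 3 (mod 4), so (23/9251) = −(9251/23).
Reduce top mod 23: now compute (5/23).
Reciprocity: 5 ≡ 1 and 23 ≡ 3 (mod 4), so (5/23) = +(23/5).
Reduce top mod 5: now compute (3/5).
Reciprocity: 3 ≡ 3 and 5 ≡ 1 (mod 4), so (3/5) = +(5/3).
Reduce top mod 3: now compute (2/3).
Pull out 2: since 3 ≡ 3 (mod 8), (2/3) = -1.
Reached (1/3) = 1. Collecting the sign flips along the way, the symbol is -1.

-1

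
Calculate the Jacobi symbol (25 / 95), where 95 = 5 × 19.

0

Reciprocity: 25 ≡ 1 and 95 ≡ 3 (mod 4), so (25/95) = +(95/25).
Reduce top mod 25: now compute (20/25).
Pull out 2^2: since 25 ≡ 1 (mod 8), (2/25) = +1, so (2/25)^2 = +1.
Reciprocity: 5 ≡ 1 and 25 ≡ 1 (mod 4), so (5/25) = +(25/5).
Reduce top mod 5: now compute (0/5).
Top reduces to 0: gcd > 1, so the symbol is 0.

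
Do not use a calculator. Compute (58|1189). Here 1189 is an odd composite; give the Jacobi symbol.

Pull out 2: since 1189 ≡ 5 (mod 8), (2/1189) = -1.
Reciprocity: 29 ≡ 1 and 1189 ≡ 1 (mod 4), so (29/1189) = +(1189/29).
Reduce top mod 29: now compute (0/29).
Top reduces to 0: gcd > 1, so the symbol is 0.

0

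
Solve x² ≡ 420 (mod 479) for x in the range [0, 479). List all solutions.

Since 479 ≡ 3 (mod 4), a square root of 420 is 420^((479+1)/4) = 420^120 mod 479.
Repeated squaring: 420^2≡128, 420^4≡98, 420^8≡24, 420^16≡97, 420^32≡308, 420^64≡22 (mod 479).
420^120 = 420^(64+32+16+8) ≡ 100 (mod 479).
Check: 100² = 10000 ≡ 420 (mod 479). The two roots are 100 and 379.

100, 379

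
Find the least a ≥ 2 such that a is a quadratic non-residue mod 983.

5

(2/983) = +1, so 2 is a residue.
(3/983) = +1, so 3 is a residue.
(4/983) = +1, so 4 is a residue.
(5/983) = −1, so 5 is the smallest positive non-residue mod 983.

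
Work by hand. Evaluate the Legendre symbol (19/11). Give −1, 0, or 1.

Euler's criterion: (19/11) ≡ 8^5 (mod 11).
8^2 ≡ 9 (mod 11)
8^4 ≡ 4 (mod 11)
8^5 = 8^(4+1) ≡ 10 (mod 11).
Result is 10 ≡ −1, so (19/11) = −1.

-1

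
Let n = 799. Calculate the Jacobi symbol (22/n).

Pull out 2: since 799 ≡ 7 (mod 8), (2/799) = +1.
Reciprocity: 11 ≡ 3 and 799 ≡ 3 (mod 4), so (11/799) = −(799/11).
Reduce top mod 11: now compute (7/11).
Reciprocity: 7 ≡ 3 and 11 ≡ 3 (mod 4), so (7/11) = −(11/7).
Reduce top mod 7: now compute (4/7).
Pull out 2^2: since 7 ≡ 7 (mod 8), (2/7) = +1, so (2/7)^2 = +1.
Reached (1/7) = 1. Collecting the sign flips along the way, the symbol is +1.

1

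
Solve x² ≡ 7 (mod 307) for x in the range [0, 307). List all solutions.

43, 264

Since 307 ≡ 3 (mod 4), a square root of 7 is 7^((307+1)/4) = 7^77 mod 307.
Repeated squaring: 7^2≡49, 7^4≡252, 7^8≡262, 7^16≡183, 7^32≡26, 7^64≡62 (mod 307).
7^77 = 7^(64+8+4+1) ≡ 264 (mod 307).
Check: 264² = 69696 ≡ 7 (mod 307). The two roots are 43 and 264.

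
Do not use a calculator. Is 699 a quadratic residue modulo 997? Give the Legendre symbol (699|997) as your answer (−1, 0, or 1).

-1

Euler's criterion: (699/997) ≡ 699^498 (mod 997).
699^2 ≡ 71 (mod 997)
699^4 ≡ 56 (mod 997)
699^8 ≡ 145 (mod 997)
699^16 ≡ 88 (mod 997)
699^32 ≡ 765 (mod 997)
699^64 ≡ 983 (mod 997)
699^128 ≡ 196 (mod 997)
699^256 ≡ 530 (mod 997)
699^498 = 699^(256+128+64+32+16+2) ≡ 996 (mod 997).
Result is 996 ≡ −1, so (699/997) = −1.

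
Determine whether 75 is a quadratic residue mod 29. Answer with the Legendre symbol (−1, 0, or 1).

-1

Euler's criterion: (75/29) ≡ 17^14 (mod 29).
17^2 ≡ 28 (mod 29)
17^4 ≡ 1 (mod 29)
17^8 ≡ 1 (mod 29)
17^14 = 17^(8+4+2) ≡ 28 (mod 29).
Result is 28 ≡ −1, so (75/29) = −1.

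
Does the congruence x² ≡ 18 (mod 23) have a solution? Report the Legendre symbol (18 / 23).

1

Euler's criterion: (18/23) ≡ 18^11 (mod 23).
18^2 ≡ 2 (mod 23)
18^4 ≡ 4 (mod 23)
18^8 ≡ 16 (mod 23)
18^11 = 18^(8+2+1) ≡ 1 (mod 23).
Result is 1, so (18/23) = 1.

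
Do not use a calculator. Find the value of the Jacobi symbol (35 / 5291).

Reciprocity: 35 ≡ 3 and 5291 ≡ 3 (mod 4), so (35/5291) = −(5291/35).
Reduce top mod 35: now compute (6/35).
Pull out 2: since 35 ≡ 3 (mod 8), (2/35) = -1.
Reciprocity: 3 ≡ 3 and 35 ≡ 3 (mod 4), so (3/35) = −(35/3).
Reduce top mod 3: now compute (2/3).
Pull out 2: since 3 ≡ 3 (mod 8), (2/3) = -1.
Reached (1/3) = 1. Collecting the sign flips along the way, the symbol is +1.

1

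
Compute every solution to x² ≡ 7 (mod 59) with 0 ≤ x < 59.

19, 40

Since 59 ≡ 3 (mod 4), a square root of 7 is 7^((59+1)/4) = 7^15 mod 59.
Repeated squaring: 7^2≡49, 7^4≡41, 7^8≡29 (mod 59).
7^15 = 7^(8+4+2+1) ≡ 19 (mod 59).
Check: 19² = 361 ≡ 7 (mod 59). The two roots are 19 and 40.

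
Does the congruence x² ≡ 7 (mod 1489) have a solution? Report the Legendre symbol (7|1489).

Reciprocity: 7 ≡ 3 and 1489 ≡ 1 (mod 4), so (7/1489) = +(1489/7).
Reduce top mod 7: now compute (5/7).
Reciprocity: 5 ≡ 1 and 7 ≡ 3 (mod 4), so (5/7) = +(7/5).
Reduce top mod 5: now compute (2/5).
Pull out 2: since 5 ≡ 5 (mod 8), (2/5) = -1.
Reached (1/5) = 1. Collecting the sign flips along the way, the symbol is -1.

-1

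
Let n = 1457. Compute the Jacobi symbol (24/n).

-1

Pull out 2^3: since 1457 ≡ 1 (mod 8), (2/1457) = +1, so (2/1457)^3 = +1.
Reciprocity: 3 ≡ 3 and 1457 ≡ 1 (mod 4), so (3/1457) = +(1457/3).
Reduce top mod 3: now compute (2/3).
Pull out 2: since 3 ≡ 3 (mod 8), (2/3) = -1.
Reached (1/3) = 1. Collecting the sign flips along the way, the symbol is -1.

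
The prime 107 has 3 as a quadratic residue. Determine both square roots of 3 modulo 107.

18, 89

Since 107 ≡ 3 (mod 4), a square root of 3 is 3^((107+1)/4) = 3^27 mod 107.
Repeated squaring: 3^2≡9, 3^4≡81, 3^8≡34, 3^16≡86 (mod 107).
3^27 = 3^(16+8+2+1) ≡ 89 (mod 107).
Check: 89² = 7921 ≡ 3 (mod 107). The two roots are 18 and 89.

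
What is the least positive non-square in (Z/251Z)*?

(2/251) = −1, so 2 is the smallest positive non-residue mod 251.

2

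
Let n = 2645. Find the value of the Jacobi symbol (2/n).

-1

Pull out 2: since 2645 ≡ 5 (mod 8), (2/2645) = -1.
Reached (1/2645) = 1. Collecting the sign flips along the way, the symbol is -1.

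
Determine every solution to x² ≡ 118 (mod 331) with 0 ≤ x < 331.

Since 331 ≡ 3 (mod 4), a square root of 118 is 118^((331+1)/4) = 118^83 mod 331.
Repeated squaring: 118^2≡22, 118^4≡153, 118^8≡239, 118^16≡189, 118^32≡304, 118^64≡67 (mod 331).
118^83 = 118^(64+16+2+1) ≡ 214 (mod 331).
Check: 214² = 45796 ≡ 118 (mod 331). The two roots are 117 and 214.

117, 214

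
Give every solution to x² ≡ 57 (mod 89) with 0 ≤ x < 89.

18, 71

89 ≡ 1 (mod 4), so we find a root by search.
Trying successive values, 18² = 324 ≡ 57 (mod 89). The other root is 89 − 18 = 71.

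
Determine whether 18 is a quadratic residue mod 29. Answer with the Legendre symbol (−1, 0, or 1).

-1

Pull out 2: since 29 ≡ 5 (mod 8), (2/29) = -1.
Reciprocity: 9 ≡ 1 and 29 ≡ 1 (mod 4), so (9/29) = +(29/9).
Reduce top mod 9: now compute (2/9).
Pull out 2: since 9 ≡ 1 (mod 8), (2/9) = +1.
Reached (1/9) = 1. Collecting the sign flips along the way, the symbol is -1.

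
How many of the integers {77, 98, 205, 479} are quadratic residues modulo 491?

1

(77/491) = -1 → non-residue.
(98/491) = -1 → non-residue.
(205/491) = +1 → QR.
(479/491) = -1 → non-residue.
Total quadratic residues among the 4: 1.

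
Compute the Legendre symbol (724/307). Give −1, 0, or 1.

Euler's criterion: (724/307) ≡ 110^153 (mod 307).
110^2 ≡ 127 (mod 307)
110^4 ≡ 165 (mod 307)
110^8 ≡ 209 (mod 307)
110^16 ≡ 87 (mod 307)
110^32 ≡ 201 (mod 307)
110^64 ≡ 184 (mod 307)
110^128 ≡ 86 (mod 307)
110^153 = 110^(128+16+8+1) ≡ 1 (mod 307).
Result is 1, so (724/307) = 1.

1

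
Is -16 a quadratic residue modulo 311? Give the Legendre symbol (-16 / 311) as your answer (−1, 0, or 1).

-1

Euler's criterion: (-16/311) ≡ 295^155 (mod 311).
295^2 ≡ 256 (mod 311)
295^4 ≡ 226 (mod 311)
295^8 ≡ 72 (mod 311)
295^16 ≡ 208 (mod 311)
295^32 ≡ 35 (mod 311)
295^64 ≡ 292 (mod 311)
295^128 ≡ 50 (mod 311)
295^155 = 295^(128+16+8+2+1) ≡ 310 (mod 311).
Result is 310 ≡ −1, so (-16/311) = −1.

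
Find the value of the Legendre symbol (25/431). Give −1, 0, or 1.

Reciprocity: 25 ≡ 1 and 431 ≡ 3 (mod 4), so (25/431) = +(431/25).
Reduce top mod 25: now compute (6/25).
Pull out 2: since 25 ≡ 1 (mod 8), (2/25) = +1.
Reciprocity: 3 ≡ 3 and 25 ≡ 1 (mod 4), so (3/25) = +(25/3).
Reduce top mod 3: now compute (1/3).
Reached (1/3) = 1. Collecting the sign flips along the way, the symbol is +1.

1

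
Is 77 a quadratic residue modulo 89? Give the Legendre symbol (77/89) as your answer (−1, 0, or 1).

Reciprocity: 77 ≡ 1 and 89 ≡ 1 (mod 4), so (77/89) = +(89/77).
Reduce top mod 77: now compute (12/77).
Pull out 2^2: since 77 ≡ 5 (mod 8), (2/77) = -1, so (2/77)^2 = +1.
Reciprocity: 3 ≡ 3 and 77 ≡ 1 (mod 4), so (3/77) = +(77/3).
Reduce top mod 3: now compute (2/3).
Pull out 2: since 3 ≡ 3 (mod 8), (2/3) = -1.
Reached (1/3) = 1. Collecting the sign flips along the way, the symbol is -1.

-1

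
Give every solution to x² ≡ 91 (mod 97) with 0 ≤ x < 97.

97 ≡ 1 (mod 4), so we find a root by search.
Trying successive values, 24² = 576 ≡ 91 (mod 97). The other root is 97 − 24 = 73.

24, 73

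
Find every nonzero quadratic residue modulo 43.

1, 4, 6, 9, 10, 11, 13, 14, 15, 16, 17, 21, 23, 24, 25, 31, 35, 36, 38, 40, 41

Square k = 1,…,21 (k and 43−k give the same square):
1²=1, 2²=4, 3²=9, 4²=16, 5²=25, 6²=36, 7²≡6, 8²≡21, 9²≡38, 10²≡14, 11²≡35, 12²≡15, 13²≡40, 14²≡24, 15²≡10, 16²≡41, 17²≡31, 18²≡23, 19²≡17, 20²≡13, 21²≡11 (mod 43).
So the quadratic residues mod 43 are {1, 4, 6, 9, 10, 11, 13, 14, 15, 16, 17, 21, 23, 24, 25, 31, 35, 36, 38, 40, 41}.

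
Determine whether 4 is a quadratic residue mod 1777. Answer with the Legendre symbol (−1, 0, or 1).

1

Pull out 2^2: since 1777 ≡ 1 (mod 8), (2/1777) = +1, so (2/1777)^2 = +1.
Reached (1/1777) = 1. Collecting the sign flips along the way, the symbol is +1.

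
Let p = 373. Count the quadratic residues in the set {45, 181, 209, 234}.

(45/373) = -1 → non-residue.
(181/373) = +1 → QR.
(209/373) = +1 → QR.
(234/373) = -1 → non-residue.
Total quadratic residues among the 4: 2.

2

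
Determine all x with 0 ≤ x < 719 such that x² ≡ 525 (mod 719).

Since 719 ≡ 3 (mod 4), a square root of 525 is 525^((719+1)/4) = 525^180 mod 719.
Repeated squaring: 525^2≡248, 525^4≡389, 525^8≡331, 525^16≡273, 525^32≡472, 525^64≡613, 525^128≡451 (mod 719).
525^180 = 525^(128+32+16+4) ≡ 465 (mod 719).
Check: 465² = 216225 ≡ 525 (mod 719). The two roots are 254 and 465.

254, 465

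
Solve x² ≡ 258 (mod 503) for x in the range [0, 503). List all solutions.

Since 503 ≡ 3 (mod 4), a square root of 258 is 258^((503+1)/4) = 258^126 mod 503.
Repeated squaring: 258^2≡168, 258^4≡56, 258^8≡118, 258^16≡343, 258^32≡450, 258^64≡294 (mod 503).
258^126 = 258^(64+32+16+8+4+2) ≡ 263 (mod 503).
Check: 263² = 69169 ≡ 258 (mod 503). The two roots are 240 and 263.

240, 263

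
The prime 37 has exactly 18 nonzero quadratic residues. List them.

1, 3, 4, 7, 9, 10, 11, 12, 16, 21, 25, 26, 27, 28, 30, 33, 34, 36

Square k = 1,…,18 (k and 37−k give the same square):
1²=1, 2²=4, 3²=9, 4²=16, 5²=25, 6²=36, 7²≡12, 8²≡27, 9²≡7, 10²≡26, 11²≡10, 12²≡33, 13²≡21, 14²≡11, 15²≡3, 16²≡34, 17²≡30, 18²≡28 (mod 37).
So the quadratic residues mod 37 are {1, 3, 4, 7, 9, 10, 11, 12, 16, 21, 25, 26, 27, 28, 30, 33, 34, 36}.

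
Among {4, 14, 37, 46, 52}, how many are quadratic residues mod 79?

(4/79) = +1 → QR.
(14/79) = -1 → non-residue.
(37/79) = -1 → non-residue.
(46/79) = +1 → QR.
(52/79) = +1 → QR.
Total quadratic residues among the 5: 3.

3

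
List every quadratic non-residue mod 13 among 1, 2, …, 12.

Square k = 1,…,6 (k and 13−k give the same square):
1²=1, 2²=4, 3²=9, 4²≡3, 5²≡12, 6²≡10 (mod 13).
The residues are {1, 3, 4, 9, 10, 12}; the non-residues are the remaining 6 nonzero classes.

2, 5, 6, 7, 8, 11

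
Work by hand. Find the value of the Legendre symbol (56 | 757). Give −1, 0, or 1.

-1

Pull out 2^3: since 757 ≡ 5 (mod 8), (2/757) = -1, so (2/757)^3 = -1.
Reciprocity: 7 ≡ 3 and 757 ≡ 1 (mod 4), so (7/757) = +(757/7).
Reduce top mod 7: now compute (1/7).
Reached (1/7) = 1. Collecting the sign flips along the way, the symbol is -1.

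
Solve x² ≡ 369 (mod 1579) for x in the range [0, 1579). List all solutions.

Since 1579 ≡ 3 (mod 4), a square root of 369 is 369^((1579+1)/4) = 369^395 mod 1579.
Repeated squaring: 369^2≡367, 369^4≡474, 369^8≡458, 369^16≡1336, 369^32≡626, 369^64≡284, 369^128≡127, 369^256≡339 (mod 1579).
369^395 = 369^(256+128+8+2+1) ≡ 503 (mod 1579).
Check: 503² = 253009 ≡ 369 (mod 1579). The two roots are 503 and 1076.

503, 1076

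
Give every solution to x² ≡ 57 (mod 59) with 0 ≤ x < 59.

Since 59 ≡ 3 (mod 4), a square root of 57 is 57^((59+1)/4) = 57^15 mod 59.
Repeated squaring: 57^2≡4, 57^4≡16, 57^8≡20 (mod 59).
57^15 = 57^(8+4+2+1) ≡ 36 (mod 59).
Check: 36² = 1296 ≡ 57 (mod 59). The two roots are 23 and 36.

23, 36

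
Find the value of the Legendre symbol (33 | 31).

First reduce: 33 ≡ 2 (mod 31).
Pull out 2: since 31 ≡ 7 (mod 8), (2/31) = +1.
Reached (1/31) = 1. Collecting the sign flips along the way, the symbol is +1.

1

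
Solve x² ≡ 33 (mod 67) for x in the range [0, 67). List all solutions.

10, 57

Since 67 ≡ 3 (mod 4), a square root of 33 is 33^((67+1)/4) = 33^17 mod 67.
Repeated squaring: 33^2≡17, 33^4≡21, 33^8≡39, 33^16≡47 (mod 67).
33^17 = 33^(16+1) ≡ 10 (mod 67).
Check: 10² = 100 ≡ 33 (mod 67). The two roots are 10 and 57.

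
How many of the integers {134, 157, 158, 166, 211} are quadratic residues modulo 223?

(134/223) = -1 → non-residue.
(157/223) = -1 → non-residue.
(158/223) = -1 → non-residue.
(166/223) = +1 → QR.
(211/223) = +1 → QR.
Total quadratic residues among the 5: 2.

2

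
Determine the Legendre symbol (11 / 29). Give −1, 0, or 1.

Reciprocity: 11 ≡ 3 and 29 ≡ 1 (mod 4), so (11/29) = +(29/11).
Reduce top mod 11: now compute (7/11).
Reciprocity: 7 ≡ 3 and 11 ≡ 3 (mod 4), so (7/11) = −(11/7).
Reduce top mod 7: now compute (4/7).
Pull out 2^2: since 7 ≡ 7 (mod 8), (2/7) = +1, so (2/7)^2 = +1.
Reached (1/7) = 1. Collecting the sign flips along the way, the symbol is -1.

-1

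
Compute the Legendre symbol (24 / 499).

1

Euler's criterion: (24/499) ≡ 24^249 (mod 499).
24^2 ≡ 77 (mod 499)
24^4 ≡ 440 (mod 499)
24^8 ≡ 487 (mod 499)
24^16 ≡ 144 (mod 499)
24^32 ≡ 277 (mod 499)
24^64 ≡ 382 (mod 499)
24^128 ≡ 216 (mod 499)
24^249 = 24^(128+64+32+16+8+1) ≡ 1 (mod 499).
Result is 1, so (24/499) = 1.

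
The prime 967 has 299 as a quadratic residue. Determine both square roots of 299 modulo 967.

174, 793

Since 967 ≡ 3 (mod 4), a square root of 299 is 299^((967+1)/4) = 299^242 mod 967.
Repeated squaring: 299^2≡437, 299^4≡470, 299^8≡424, 299^16≡881, 299^32≡627, 299^64≡527, 299^128≡200 (mod 967).
299^242 = 299^(128+64+32+16+2) ≡ 174 (mod 967).
Check: 174² = 30276 ≡ 299 (mod 967). The two roots are 174 and 793.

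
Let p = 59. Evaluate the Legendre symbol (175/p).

1

First reduce: 175 ≡ 57 (mod 59).
Reciprocity: 57 ≡ 1 and 59 ≡ 3 (mod 4), so (57/59) = +(59/57).
Reduce top mod 57: now compute (2/57).
Pull out 2: since 57 ≡ 1 (mod 8), (2/57) = +1.
Reached (1/57) = 1. Collecting the sign flips along the way, the symbol is +1.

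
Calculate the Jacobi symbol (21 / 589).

Reciprocity: 21 ≡ 1 and 589 ≡ 1 (mod 4), so (21/589) = +(589/21).
Reduce top mod 21: now compute (1/21).
Reached (1/21) = 1. Collecting the sign flips along the way, the symbol is +1.

1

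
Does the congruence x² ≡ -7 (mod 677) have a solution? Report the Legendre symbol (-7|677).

-1

Euler's criterion: (-7/677) ≡ 670^338 (mod 677).
670^2 ≡ 49 (mod 677)
670^4 ≡ 370 (mod 677)
670^8 ≡ 146 (mod 677)
670^16 ≡ 329 (mod 677)
670^32 ≡ 598 (mod 677)
670^64 ≡ 148 (mod 677)
670^128 ≡ 240 (mod 677)
670^256 ≡ 55 (mod 677)
670^338 = 670^(256+64+16+2) ≡ 676 (mod 677).
Result is 676 ≡ −1, so (-7/677) = −1.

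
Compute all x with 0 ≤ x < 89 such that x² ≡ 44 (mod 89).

89 ≡ 1 (mod 4), so we find a root by search.
Trying successive values, 20² = 400 ≡ 44 (mod 89). The other root is 89 − 20 = 69.

20, 69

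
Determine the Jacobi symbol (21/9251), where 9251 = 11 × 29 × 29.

Reciprocity: 21 ≡ 1 and 9251 ≡ 3 (mod 4), so (21/9251) = +(9251/21).
Reduce top mod 21: now compute (11/21).
Reciprocity: 11 ≡ 3 and 21 ≡ 1 (mod 4), so (11/21) = +(21/11).
Reduce top mod 11: now compute (10/11).
Pull out 2: since 11 ≡ 3 (mod 8), (2/11) = -1.
Reciprocity: 5 ≡ 1 and 11 ≡ 3 (mod 4), so (5/11) = +(11/5).
Reduce top mod 5: now compute (1/5).
Reached (1/5) = 1. Collecting the sign flips along the way, the symbol is -1.

-1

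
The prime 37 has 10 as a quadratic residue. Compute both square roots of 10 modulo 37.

37 ≡ 1 (mod 4), so we find a root by search.
Trying successive values, 11² = 121 ≡ 10 (mod 37). The other root is 37 − 11 = 26.

11, 26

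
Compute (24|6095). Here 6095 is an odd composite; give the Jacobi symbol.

Pull out 2^3: since 6095 ≡ 7 (mod 8), (2/6095) = +1, so (2/6095)^3 = +1.
Reciprocity: 3 ≡ 3 and 6095 ≡ 3 (mod 4), so (3/6095) = −(6095/3).
Reduce top mod 3: now compute (2/3).
Pull out 2: since 3 ≡ 3 (mod 8), (2/3) = -1.
Reached (1/3) = 1. Collecting the sign flips along the way, the symbol is +1.

1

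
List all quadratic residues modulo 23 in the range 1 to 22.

1, 2, 3, 4, 6, 8, 9, 12, 13, 16, 18

Square k = 1,…,11 (k and 23−k give the same square):
1²=1, 2²=4, 3²=9, 4²=16, 5²≡2, 6²≡13, 7²≡3, 8²≡18, 9²≡12, 10²≡8, 11²≡6 (mod 23).
So the quadratic residues mod 23 are {1, 2, 3, 4, 6, 8, 9, 12, 13, 16, 18}.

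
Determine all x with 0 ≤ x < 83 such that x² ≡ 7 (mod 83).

Since 83 ≡ 3 (mod 4), a square root of 7 is 7^((83+1)/4) = 7^21 mod 83.
Repeated squaring: 7^2≡49, 7^4≡77, 7^8≡36, 7^16≡51 (mod 83).
7^21 = 7^(16+4+1) ≡ 16 (mod 83).
Check: 16² = 256 ≡ 7 (mod 83). The two roots are 16 and 67.

16, 67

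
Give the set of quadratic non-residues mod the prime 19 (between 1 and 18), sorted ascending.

Square k = 1,…,9 (k and 19−k give the same square):
1²=1, 2²=4, 3²=9, 4²=16, 5²≡6, 6²≡17, 7²≡11, 8²≡7, 9²≡5 (mod 19).
The residues are {1, 4, 5, 6, 7, 9, 11, 16, 17}; the non-residues are the remaining 9 nonzero classes.

2,3,8,10,12,13,14,15,18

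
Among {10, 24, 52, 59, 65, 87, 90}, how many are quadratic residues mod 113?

(10/113) = -1 → non-residue.
(24/113) = -1 → non-residue.
(52/113) = +1 → QR.
(59/113) = -1 → non-residue.
(65/113) = -1 → non-residue.
(87/113) = +1 → QR.
(90/113) = -1 → non-residue.
Total quadratic residues among the 7: 2.

2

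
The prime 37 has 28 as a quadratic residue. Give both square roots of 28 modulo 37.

18, 19

37 ≡ 1 (mod 4), so we find a root by search.
Trying successive values, 18² = 324 ≡ 28 (mod 37). The other root is 37 − 18 = 19.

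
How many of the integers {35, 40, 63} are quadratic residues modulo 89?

1

(35/89) = -1 → non-residue.
(40/89) = +1 → QR.
(63/89) = -1 → non-residue.
Total quadratic residues among the 3: 1.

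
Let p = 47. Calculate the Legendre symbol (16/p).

1

Euler's criterion: (16/47) ≡ 16^23 (mod 47).
16^2 ≡ 21 (mod 47)
16^4 ≡ 18 (mod 47)
16^8 ≡ 42 (mod 47)
16^16 ≡ 25 (mod 47)
16^23 = 16^(16+4+2+1) ≡ 1 (mod 47).
Result is 1, so (16/47) = 1.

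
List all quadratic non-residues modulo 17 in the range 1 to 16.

3 5 6 7 10 11 12 14

Square k = 1,…,8 (k and 17−k give the same square):
1²=1, 2²=4, 3²=9, 4²=16, 5²≡8, 6²≡2, 7²≡15, 8²≡13 (mod 17).
The residues are {1, 2, 4, 8, 9, 13, 15, 16}; the non-residues are the remaining 8 nonzero classes.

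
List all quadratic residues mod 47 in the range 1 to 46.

Square k = 1,…,23 (k and 47−k give the same square):
1²=1, 2²=4, 3²=9, 4²=16, 5²=25, 6²=36, 7²≡2, 8²≡17, 9²≡34, 10²≡6, 11²≡27, 12²≡3, 13²≡28, 14²≡8, 15²≡37, 16²≡21, 17²≡7, 18²≡42, 19²≡32, 20²≡24, 21²≡18, 22²≡14, 23²≡12 (mod 47).
So the quadratic residues mod 47 are {1, 2, 3, 4, 6, 7, 8, 9, 12, 14, 16, 17, 18, 21, 24, 25, 27, 28, 32, 34, 36, 37, 42}.

1, 2, 3, 4, 6, 7, 8, 9, 12, 14, 16, 17, 18, 21, 24, 25, 27, 28, 32, 34, 36, 37, 42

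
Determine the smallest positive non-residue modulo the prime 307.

(2/307) = −1, so 2 is the smallest positive non-residue mod 307.

2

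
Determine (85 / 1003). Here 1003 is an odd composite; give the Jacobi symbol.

0

Reciprocity: 85 ≡ 1 and 1003 ≡ 3 (mod 4), so (85/1003) = +(1003/85).
Reduce top mod 85: now compute (68/85).
Pull out 2^2: since 85 ≡ 5 (mod 8), (2/85) = -1, so (2/85)^2 = +1.
Reciprocity: 17 ≡ 1 and 85 ≡ 1 (mod 4), so (17/85) = +(85/17).
Reduce top mod 17: now compute (0/17).
Top reduces to 0: gcd > 1, so the symbol is 0.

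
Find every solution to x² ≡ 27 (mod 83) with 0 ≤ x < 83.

Since 83 ≡ 3 (mod 4), a square root of 27 is 27^((83+1)/4) = 27^21 mod 83.
Repeated squaring: 27^2≡65, 27^4≡75, 27^8≡64, 27^16≡29 (mod 83).
27^21 = 27^(16+4+1) ≡ 44 (mod 83).
Check: 44² = 1936 ≡ 27 (mod 83). The two roots are 39 and 44.

39, 44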